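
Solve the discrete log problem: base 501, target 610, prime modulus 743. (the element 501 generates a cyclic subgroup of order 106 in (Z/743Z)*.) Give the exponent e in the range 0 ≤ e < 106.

2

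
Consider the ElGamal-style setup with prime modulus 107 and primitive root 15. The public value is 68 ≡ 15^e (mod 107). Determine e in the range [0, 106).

51

Baby-step giant-step with m = ceil(sqrt(106)) = 11.
Baby table (15^j mod 107 for j=0..10):
  0:1  1:15  2:11  3:58  4:14  5:103  6:47  7:63
  8:89  9:51  10:16
Giant step factor: 15^(-11) ≡ 70 (mod 107).
Scan 68·70^i mod 107 for i = 0, 1, …:
  i=0: 68   i=1: 52   i=2: 2   i=3: 33
  i=4: 63
Match at i=4, j=7: e = 4·11 + 7 = 51.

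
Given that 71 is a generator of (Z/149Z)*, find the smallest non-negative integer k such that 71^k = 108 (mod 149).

121

Baby-step giant-step with m = ceil(sqrt(148)) = 13.
Baby table (71^j mod 149 for j=0..12):
  0:1  1:71  2:124  3:13  4:29  5:122  6:20  7:79
  8:96  9:111  10:133  11:56  12:102
Giant step factor: 71^(-13) ≡ 101 (mod 149).
Scan 108·101^i mod 149 for i = 0, 1, …:
  i=0: 108   i=1: 31   i=2: 2   i=3: 53
  i=4: 138   i=5: 81   i=6: 135   i=7: 76
  i=8: 77   i=9: 29
Match at i=9, j=4: k = 9·13 + 4 = 121.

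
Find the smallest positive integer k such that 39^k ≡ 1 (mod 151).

75

The order of 39 must divide p − 1 = 150 = 2 · 3 · 5^2.
Divisors: 1, 2, 3, 5, 6, 10, 15, 25, 30, 50, 75, 150.
Check each in increasing order: 39^1 ≡ 39;  39^2 ≡ 11;  39^3 ≡ 127;  39^5 ≡ 38;  39^6 ≡ 123;  39^10 ≡ 85;  39^15 ≡ 59;  39^25 ≡ 32;  39^30 ≡ 8;  39^50 ≡ 118;  39^75 ≡ 1.
Smallest exponent giving 1 is 75.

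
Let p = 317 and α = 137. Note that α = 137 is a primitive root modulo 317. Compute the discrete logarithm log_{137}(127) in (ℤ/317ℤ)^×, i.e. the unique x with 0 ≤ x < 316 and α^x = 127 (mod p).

Baby-step giant-step with m = ceil(sqrt(316)) = 18.
Baby table (137^j mod 317 for j=0..17):
  0:1  1:137  2:66  3:166  4:235  5:178  6:294  7:19
  8:67  9:303  10:301  11:27  12:212  13:197  14:44  15:5
  16:51  17:13
Giant step factor: 137^(-18) ≡ 186 (mod 317).
Scan 127·186^i mod 317 for i = 0, 1, …:
  i=0: 127   i=1: 164   i=2: 72   i=3: 78
  i=4: 243   i=5: 184   i=6: 305   i=7: 304
  i=8: 118   i=9: 75     …   i=15: 255
  i=16: 197
Match at i=16, j=13: x = 16·18 + 13 = 301.

301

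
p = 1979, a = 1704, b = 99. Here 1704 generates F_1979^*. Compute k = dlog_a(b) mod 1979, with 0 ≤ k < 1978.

Baby-step giant-step with m = ceil(sqrt(1978)) = 45.
Baby table (1704^j mod 1979 for j=0..44):
  0:1  1:1704  2:423  3:436  4:819  5:381  6:112  7:864
  8:1859  9:1336  10:694  11:1113  12:670  13:1776  14:413  15:1207
  16:547  17:1958  18:1817  19:1012  20:739  21:612  22:1894  23:1606
  24:1646  25:541  26:1629  27:1258  28:375  29:1762  30:305  31:1222
  32:380  33:387  34:441  35:1423  36:517  37:313  38:1001  39:1785
  40:1896  41:1056  42:513  43:1413  44:1288
Giant step factor: 1704^(-45) ≡ 1255 (mod 1979).
Scan 99·1255^i mod 1979 for i = 0, 1, …:
  i=0: 99   i=1: 1547   i=2: 86   i=3: 1064
  i=4: 1474   i=5: 1484   i=6: 181   i=7: 1549
  i=8: 617   i=9: 546     …   i=18: 1572
  i=19: 1776
Match at i=19, j=13: k = 19·45 + 13 = 868.

868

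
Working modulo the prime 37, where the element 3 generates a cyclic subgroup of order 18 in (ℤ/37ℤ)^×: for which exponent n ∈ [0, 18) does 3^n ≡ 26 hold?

Successive powers of 3 modulo 37:
  3^0=1  3^1=3  3^2=9  3^3=27  3^4=7  3^5=21
  3^6=26
So 3^6 ≡ 26 (mod 37), giving n = 6.

6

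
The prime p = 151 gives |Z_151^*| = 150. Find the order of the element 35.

The order of 35 must divide p − 1 = 150 = 2 · 3 · 5^2.
Divisors: 1, 2, 3, 5, 6, 10, 15, 25, 30, 50, 75, 150.
Check each in increasing order: 35^1 ≡ 35;  35^2 ≡ 17;  35^3 ≡ 142;  35^5 ≡ 149;  35^6 ≡ 81;  35^10 ≡ 4;  35^15 ≡ 143;  35^25 ≡ 119;  35^30 ≡ 64;  35^50 ≡ 118;  35^75 ≡ 150;  35^150 ≡ 1.
Smallest exponent giving 1 is 150.

150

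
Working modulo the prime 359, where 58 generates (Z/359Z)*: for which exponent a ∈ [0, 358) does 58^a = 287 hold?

105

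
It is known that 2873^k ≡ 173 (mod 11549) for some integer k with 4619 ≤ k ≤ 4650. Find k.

4643

Compute 2873^4619 mod 11549 = 1922, then multiply by 2873 repeatedly:
  2873^4619=1922  2873^4620=1484  2873^4621=1951  2873^4622=3958  2873^4623=7118
  2873^4624=8284  2873^4625=8992  2873^4626=10452  2873^4627=1196  2873^4628=6055
  2873^4629=3221  2873^4630=3184  2873^4631=824  2873^4632=11356  2873^4633=11412
  2873^4634=10614  2873^4635=4662  2873^4636=8635  2873^4637=1103  2873^4638=4493
  2873^4639=8156  2873^4640=10816  2873^4641=7558  2873^4642=2014  2873^4643=173
Found 173 at exponent 4643.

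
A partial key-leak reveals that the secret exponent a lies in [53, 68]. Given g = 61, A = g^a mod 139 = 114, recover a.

Compute 61^53 mod 139 = 92, then multiply by 61 repeatedly:
  61^53=92  61^54=52  61^55=114
Found 114 at exponent 55.

55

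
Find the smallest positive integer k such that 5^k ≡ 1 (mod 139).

69

The order of 5 must divide p − 1 = 138 = 2 · 3 · 23.
Divisors: 1, 2, 3, 6, 23, 46, 69, 138.
Check each in increasing order: 5^1 ≡ 5;  5^2 ≡ 25;  5^3 ≡ 125;  5^6 ≡ 57;  5^23 ≡ 96;  5^46 ≡ 42;  5^69 ≡ 1.
Smallest exponent giving 1 is 69.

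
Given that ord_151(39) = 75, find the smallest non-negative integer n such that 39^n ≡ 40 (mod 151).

26

Successive powers of 39 modulo 151:
  39^0=1  39^1=39  39^2=11  39^3=127  39^4=121  39^5=38
  39^6=123  39^7=116  39^8=145  39^9=68  39^10=85  39^11=144
  39^12=29  39^13=74  39^14=17  39^15=59  39^16=36  39^17=45
  39^18=94  39^19=42  39^20=128  39^21=9  39^22=49  39^23=99
  39^24=86  39^25=32  39^26=40
So 39^26 ≡ 40 (mod 151), giving n = 26.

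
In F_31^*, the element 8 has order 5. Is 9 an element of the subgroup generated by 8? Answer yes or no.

9 ∈ ⟨8⟩ iff 9^5 ≡ 1 (mod 31), since |⟨8⟩| = 5.
9^5 mod 31 = 25.
Since 25 ≠ 1, 9 does not lie in the subgroup.

no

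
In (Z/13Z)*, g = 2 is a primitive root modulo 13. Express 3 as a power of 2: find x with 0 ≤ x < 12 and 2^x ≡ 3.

Successive powers of 2 modulo 13:
  2^0=1  2^1=2  2^2=4  2^3=8  2^4=3
So 2^4 ≡ 3 (mod 13), giving x = 4.

4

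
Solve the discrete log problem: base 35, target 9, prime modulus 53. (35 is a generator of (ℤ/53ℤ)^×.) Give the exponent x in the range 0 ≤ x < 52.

50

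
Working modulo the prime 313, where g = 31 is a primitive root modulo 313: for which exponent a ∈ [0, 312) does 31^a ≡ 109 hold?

Baby-step giant-step with m = ceil(sqrt(312)) = 18.
Baby table (31^j mod 313 for j=0..17):
  0:1  1:31  2:22  3:56  4:171  5:293  6:6  7:186
  8:132  9:23  10:87  11:193  12:36  13:177  14:166  15:138
  16:209  17:219
Giant step factor: 31^(-18) ≡ 242 (mod 313).
Scan 109·242^i mod 313 for i = 0, 1, …:
  i=0: 109   i=1: 86   i=2: 154   i=3: 21
  i=4: 74   i=5: 67   i=6: 251   i=7: 20
  i=8: 145   i=9: 34     …   i=14: 41
  i=15: 219
Match at i=15, j=17: a = 15·18 + 17 = 287.

287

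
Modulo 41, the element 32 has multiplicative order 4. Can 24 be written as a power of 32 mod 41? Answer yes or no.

no

⟨32⟩ has order 4; its elements mod 41 are {1, 9, 32, 40}.
24 is not in this set.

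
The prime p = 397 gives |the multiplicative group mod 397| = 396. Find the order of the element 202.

The order of 202 must divide p − 1 = 396 = 2^2 · 3^2 · 11.
Divisors: 1, 2, 3, 4, 6, 9, 11, 12, 18, 22, 33, 36, 44, 66, 99, 132, 198, 396.
Check each in increasing order: 202^1 ≡ 202;  202^2 ≡ 310;  202^3 ≡ 291;  202^4 ≡ 26;  202^6 ≡ 120;  202^9 ≡ 381;  202^11 ≡ 201;  202^12 ≡ 108;  202^18 ≡ 256;  202^22 ≡ 304;  202^33 ≡ 363;  202^36 ≡ 31;  202^44 ≡ 312;  202^66 ≡ 362;  202^99 ≡ 396;  202^132 ≡ 34;  202^198 ≡ 1.
Smallest exponent giving 1 is 198.

198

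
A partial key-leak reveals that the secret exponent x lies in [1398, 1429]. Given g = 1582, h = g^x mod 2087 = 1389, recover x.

1424

Compute 1582^1398 mod 2087 = 2074, then multiply by 1582 repeatedly:
  1582^1398=2074  1582^1399=304  1582^1400=918  1582^1401=1811  1582^1402=1638
  1582^1403=1349  1582^1404=1204  1582^1405=1384  1582^1406=225  1582^1407=1160
  1582^1408=647  1582^1409=924  1582^1410=868  1582^1411=2017  1582^1412=1958
  1582^1413=448  1582^1414=1243  1582^1415=472  1582^1416=1645  1582^1417=1988
  1582^1418=1994  1582^1419=1051  1582^1420=1430  1582^1421=2039  1582^1422=1283
  1582^1423=1142  1582^1424=1389
Found 1389 at exponent 1424.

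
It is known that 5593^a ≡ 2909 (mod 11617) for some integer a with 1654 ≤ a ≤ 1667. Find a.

Compute 5593^1654 mod 11617 = 7566, then multiply by 5593 repeatedly:
  5593^1654=7566  5593^1655=7524  5593^1656=4958  5593^1657=315  5593^1658=7628
  5593^1659=5780  5593^1660=9046  5593^1661=2243  5593^1662=10356  5593^1663=10363
  5593^1664=3046  5593^1665=5756  5593^1666=2601  5593^1667=2909
Found 2909 at exponent 1667.

1667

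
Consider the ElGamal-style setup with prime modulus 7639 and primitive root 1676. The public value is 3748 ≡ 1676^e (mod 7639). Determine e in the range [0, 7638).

7071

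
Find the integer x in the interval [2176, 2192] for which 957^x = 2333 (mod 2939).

Compute 957^2176 mod 2939 = 1842, then multiply by 957 repeatedly:
  957^2176=1842  957^2177=2333
Found 2333 at exponent 2177.

2177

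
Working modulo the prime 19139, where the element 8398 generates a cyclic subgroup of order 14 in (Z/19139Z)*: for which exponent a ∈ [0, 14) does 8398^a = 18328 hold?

2

Successive powers of 8398 modulo 19139:
  8398^0=1  8398^1=8398  8398^2=18328
So 8398^2 ≡ 18328 (mod 19139), giving a = 2.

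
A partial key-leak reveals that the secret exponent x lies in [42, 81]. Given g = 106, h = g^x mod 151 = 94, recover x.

54

Compute 106^42 mod 151 = 91, then multiply by 106 repeatedly:
  106^42=91  106^43=133  106^44=55  106^45=92  106^46=88
  106^47=117  106^48=20  106^49=6  106^50=32  106^51=70
  106^52=21  106^53=112  106^54=94
Found 94 at exponent 54.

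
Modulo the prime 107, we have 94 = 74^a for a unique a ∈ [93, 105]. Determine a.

Compute 74^93 mod 107 = 22, then multiply by 74 repeatedly:
  74^93=22  74^94=23  74^95=97  74^96=9  74^97=24
  74^98=64  74^99=28  74^100=39  74^101=104  74^102=99
  74^103=50  74^104=62  74^105=94
Found 94 at exponent 105.

105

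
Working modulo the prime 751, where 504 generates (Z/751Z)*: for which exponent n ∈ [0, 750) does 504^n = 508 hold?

Baby-step giant-step with m = ceil(sqrt(750)) = 28.
Baby table (504^j mod 751 for j=0..27):
  0:1  1:504  2:178  3:343  4:142  5:223  6:493  7:642
  8:638  9:124  10:163  11:293  12:476  13:335  14:616  15:301
  16:2  17:257  18:356  19:686  20:284  21:446  22:235  23:533
  24:525  25:248  26:326  27:586
Giant step factor: 504^(-28) ≡ 411 (mod 751).
Scan 508·411^i mod 751 for i = 0, 1, …:
  i=0: 508   i=1: 10   i=2: 355   i=3: 211
  i=4: 356
Match at i=4, j=18: n = 4·28 + 18 = 130.

130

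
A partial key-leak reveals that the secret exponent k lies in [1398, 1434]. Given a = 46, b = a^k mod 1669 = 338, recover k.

Compute 46^1398 mod 1669 = 1185, then multiply by 46 repeatedly:
  46^1398=1185  46^1399=1102  46^1400=622  46^1401=239  46^1402=980
  46^1403=17  46^1404=782  46^1405=923  46^1406=733  46^1407=338
Found 338 at exponent 1407.

1407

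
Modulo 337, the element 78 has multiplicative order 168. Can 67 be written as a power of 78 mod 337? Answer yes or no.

67 ∈ ⟨78⟩ iff 67^168 ≡ 1 (mod 337), since |⟨78⟩| = 168.
67^168 mod 337 = 336.
Since 336 ≠ 1, 67 does not lie in the subgroup.

no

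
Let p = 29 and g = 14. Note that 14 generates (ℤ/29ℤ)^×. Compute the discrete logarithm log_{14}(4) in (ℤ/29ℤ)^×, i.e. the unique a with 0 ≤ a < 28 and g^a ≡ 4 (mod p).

Successive powers of 14 modulo 29:
  14^0=1  14^1=14  14^2=22  14^3=18  14^4=20  14^5=19
  14^6=5  14^7=12  14^8=23  14^9=3  14^10=13  14^11=8
  14^12=25  14^13=2  14^14=28  14^15=15  14^16=7  14^17=11
  14^18=9  14^19=10  14^20=24  14^21=17  14^22=6  14^23=26
  14^24=16  14^25=21  14^26=4
So 14^26 ≡ 4 (mod 29), giving a = 26.

26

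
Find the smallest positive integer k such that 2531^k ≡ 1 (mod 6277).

The order of 2531 must divide p − 1 = 6276 = 2^2 · 3 · 523.
Divisors: 1, 2, 3, 4, 6, 12, 523, 1046, 1569, 2092, 3138, 6276.
Check each in increasing order: 2531^1 ≡ 2531;  2531^2 ≡ 3421;  2531^3 ≡ 2568;  2531^4 ≡ 2913;  2531^6 ≡ 3774;  2531^12 ≡ 563;  2531^523 ≡ 2309;  2531^1046 ≡ 2308;  2531^1569 ≡ 6276;  2531^2092 ≡ 3968;  2531^3138 ≡ 1.
Smallest exponent giving 1 is 3138.

3138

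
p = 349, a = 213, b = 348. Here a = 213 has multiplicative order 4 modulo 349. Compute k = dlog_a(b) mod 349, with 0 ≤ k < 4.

Successive powers of 213 modulo 349:
  213^0=1  213^1=213  213^2=348
So 213^2 ≡ 348 (mod 349), giving k = 2.

2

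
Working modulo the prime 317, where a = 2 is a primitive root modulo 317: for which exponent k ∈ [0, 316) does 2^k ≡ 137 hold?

Baby-step giant-step with m = ceil(sqrt(316)) = 18.
Baby table (2^j mod 317 for j=0..17):
  0:1  1:2  2:4  3:8  4:16  5:32  6:64  7:128
  8:256  9:195  10:73  11:146  12:292  13:267  14:217  15:117
  16:234  17:151
Giant step factor: 2^(-18) ≡ 169 (mod 317).
Scan 137·169^i mod 317 for i = 0, 1, …:
  i=0: 137   i=1: 12   i=2: 126   i=3: 55
  i=4: 102   i=5: 120   i=6: 309   i=7: 233
  i=8: 69   i=9: 249     …   i=13: 271
  i=14: 151
Match at i=14, j=17: k = 14·18 + 17 = 269.

269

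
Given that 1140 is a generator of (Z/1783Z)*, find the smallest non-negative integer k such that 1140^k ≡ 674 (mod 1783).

Baby-step giant-step with m = ceil(sqrt(1782)) = 43.
Baby table (1140^j mod 1783 for j=0..42):
  0:1  1:1140  2:1576  3:1159  4:57  5:792  6:682  7:92
  8:1466  9:569  10:1431  11:1678  12:1544  13:339  14:1332  15:1147
  16:641  17:1493  18:1038  19:1191  20:877  21:1300  22:327  23:133
  24:65  25:997  26:809  27:449  28:139  29:1556  30:1538  31:631
  32:791  33:1325  34:299  35:307  36:512  37:639  38:996  39:1452
  40:656  41:763  42:1499
Giant step factor: 1140^(-43) ≡ 1446 (mod 1783).
Scan 674·1446^i mod 1783 for i = 0, 1, …:
  i=0: 674   i=1: 1086   i=2: 1316   i=3: 475
  i=4: 395   i=5: 610   i=6: 1258   i=7: 408
  i=8: 1578   i=9: 1331     …   i=14: 120
  i=15: 569
Match at i=15, j=9: k = 15·43 + 9 = 654.

654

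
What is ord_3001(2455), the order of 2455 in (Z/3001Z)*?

375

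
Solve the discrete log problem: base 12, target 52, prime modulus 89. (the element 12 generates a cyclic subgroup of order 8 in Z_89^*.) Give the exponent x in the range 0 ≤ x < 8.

7

Successive powers of 12 modulo 89:
  12^0=1  12^1=12  12^2=55  12^3=37  12^4=88  12^5=77
  12^6=34  12^7=52
So 12^7 ≡ 52 (mod 89), giving x = 7.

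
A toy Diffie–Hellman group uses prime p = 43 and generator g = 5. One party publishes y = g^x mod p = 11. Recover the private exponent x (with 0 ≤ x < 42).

Successive powers of 5 modulo 43:
  5^0=1  5^1=5  5^2=25  5^3=39  5^4=23  5^5=29
  5^6=16  5^7=37  5^8=13  5^9=22  5^10=24  5^11=34
  5^12=41  5^13=33  5^14=36  5^15=8  5^16=40  5^17=28
  5^18=11
So 5^18 ≡ 11 (mod 43), giving x = 18.

18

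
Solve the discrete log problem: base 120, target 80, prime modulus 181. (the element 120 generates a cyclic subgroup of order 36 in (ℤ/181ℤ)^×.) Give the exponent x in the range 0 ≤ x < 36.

20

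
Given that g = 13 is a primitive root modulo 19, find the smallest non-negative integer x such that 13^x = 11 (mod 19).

Successive powers of 13 modulo 19:
  13^0=1  13^1=13  13^2=17  13^3=12  13^4=4  13^5=14
  13^6=11
So 13^6 ≡ 11 (mod 19), giving x = 6.

6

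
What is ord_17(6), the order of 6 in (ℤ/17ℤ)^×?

The order of 6 must divide p − 1 = 16 = 2^4.
Divisors: 1, 2, 4, 8, 16.
Check each in increasing order: 6^1 ≡ 6;  6^2 ≡ 2;  6^4 ≡ 4;  6^8 ≡ 16;  6^16 ≡ 1.
Smallest exponent giving 1 is 16.

16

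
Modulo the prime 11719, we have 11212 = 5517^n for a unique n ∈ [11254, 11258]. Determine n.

Compute 5517^11254 mod 11719 = 11261, then multiply by 5517 repeatedly:
  5517^11254=11261  5517^11255=4518  5517^11256=11212
Found 11212 at exponent 11256.

11256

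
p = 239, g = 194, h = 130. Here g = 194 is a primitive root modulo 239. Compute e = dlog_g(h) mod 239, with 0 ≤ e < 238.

Baby-step giant-step with m = ceil(sqrt(238)) = 16.
Baby table (194^j mod 239 for j=0..15):
  0:1  1:194  2:113  3:173  4:102  5:190  6:54  7:199
  8:127  9:21  10:11  11:222  12:48  13:230  14:166  15:178
Giant step factor: 194^(-16) ≡ 68 (mod 239).
Scan 130·68^i mod 239 for i = 0, 1, …:
  i=0: 130   i=1: 236   i=2: 35   i=3: 229
  i=4: 37   i=5: 126   i=6: 203   i=7: 181
  i=8: 119   i=9: 205   i=10: 78   i=11: 46
  i=12: 21
Match at i=12, j=9: e = 12·16 + 9 = 201.

201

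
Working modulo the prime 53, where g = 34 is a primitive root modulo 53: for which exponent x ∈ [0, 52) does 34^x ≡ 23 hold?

Successive powers of 34 modulo 53:
  34^0=1  34^1=34  34^2=43  34^3=31  34^4=47  34^5=8
  34^6=7  34^7=26  34^8=36  34^9=5  34^10=11  34^11=3
  34^12=49  34^13=23
So 34^13 ≡ 23 (mod 53), giving x = 13.

13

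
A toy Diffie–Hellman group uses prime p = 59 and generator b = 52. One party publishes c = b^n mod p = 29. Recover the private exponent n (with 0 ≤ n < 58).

8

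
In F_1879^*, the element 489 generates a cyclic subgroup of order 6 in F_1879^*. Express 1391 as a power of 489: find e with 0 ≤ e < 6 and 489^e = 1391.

5

Successive powers of 489 modulo 1879:
  489^0=1  489^1=489  489^2=488  489^3=1878  489^4=1390  489^5=1391
So 489^5 ≡ 1391 (mod 1879), giving e = 5.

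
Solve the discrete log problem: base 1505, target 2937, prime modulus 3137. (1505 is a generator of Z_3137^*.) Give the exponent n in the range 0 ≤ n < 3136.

Baby-step giant-step with m = ceil(sqrt(3136)) = 56.
Baby table (1505^j mod 3137 for j=0..55):
  0:1  1:1505  2:111  3:794  4:2910  5:298  6:3036  7:1708
  8:1337  9:1368  10:968  11:1272  12:790  13:27  14:2991  15:2997
  16:2616  17:145  18:1772  19:410  20:2198  21:1592  22:2429  23:1040
  24:2974  25:2508  26:729  27:2332  28:2494  29:1618  30:778  31:789
  32:1659  33:2880  34:2203  35:2843  36:2984  37:1873  38:1839  39:861
  40:224  41:1461  42:2905  43:2184  44:2481  45:875  46:2472  47:3015
  48:1473  49:2143  50:379  51:2598  52:1288  53:2911  54:1803  55:10
Giant step factor: 1505^(-56) ≡ 2559 (mod 3137).
Scan 2937·2559^i mod 3137 for i = 0, 1, …:
  i=0: 2937   i=1: 2668   i=2: 1300   i=3: 1480
  i=4: 961   i=5: 2928   i=6: 1596   i=7: 2927
  i=8: 2174   i=9: 1365     …   i=36: 963
  i=37: 1772
Match at i=37, j=18: n = 37·56 + 18 = 2090.

2090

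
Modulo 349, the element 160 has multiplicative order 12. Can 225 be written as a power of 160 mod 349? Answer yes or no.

no

⟨160⟩ has order 12; its elements mod 349 are {1, 24, 122, 123, 136, 160, 189, 213, 226, 227, 325, 348}.
225 is not in this set.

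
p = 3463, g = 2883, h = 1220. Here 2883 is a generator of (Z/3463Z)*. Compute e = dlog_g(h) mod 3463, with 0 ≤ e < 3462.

1305

Baby-step giant-step with m = ceil(sqrt(3462)) = 59.
Baby table (2883^j mod 3463 for j=0..58):
  0:1  1:2883  2:489  3:346  4:174  5:2970  6:1974  7:1333
  8:2572  9:793  10:639  11:3384  12:801  13:2925  14:370  15:106
  16:854  17:3352  18:2046  19:1129  20:3150  21:1464  22:2778  23:2518
  24:946  25:1937  26:2015  27:1794  28:1843  29:1127  30:847  31:486
  32:2086  33:2170  34:1932  35:1452  36:2812  37:113  38:257  39:3312
  40:1005  41:2347  42:3162  43:1430  44:1720  45:3207  46:3034  47:2947
  48:1462  49:475  50:1540  51:254  52:1589  53:3001  54:1309  55:2640
  56:2909  57:2724  58:2671
Giant step factor: 2883^(-59) ≡ 2267 (mod 3463).
Scan 1220·2267^i mod 3463 for i = 0, 1, …:
  i=0: 1220   i=1: 2266   i=2: 1393   i=3: 3138
  i=4: 844   i=5: 1772   i=6: 44   i=7: 2784
  i=8: 1742   i=9: 1294     …   i=21: 2683
  i=22: 1333
Match at i=22, j=7: e = 22·59 + 7 = 1305.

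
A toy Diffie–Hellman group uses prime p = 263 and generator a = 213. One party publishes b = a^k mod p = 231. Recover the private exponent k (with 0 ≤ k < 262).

211

Baby-step giant-step with m = ceil(sqrt(262)) = 17.
Baby table (213^j mod 263 for j=0..16):
  0:1  1:213  2:133  3:188  4:68  5:19  6:102  7:160
  8:153  9:240  10:98  11:97  12:147  13:14  14:89  15:21
  16:2
Giant step factor: 213^(-17) ≡ 71 (mod 263).
Scan 231·71^i mod 263 for i = 0, 1, …:
  i=0: 231   i=1: 95   i=2: 170   i=3: 235
  i=4: 116   i=5: 83   i=6: 107   i=7: 233
  i=8: 237   i=9: 258   i=10: 171   i=11: 43
  i=12: 160
Match at i=12, j=7: k = 12·17 + 7 = 211.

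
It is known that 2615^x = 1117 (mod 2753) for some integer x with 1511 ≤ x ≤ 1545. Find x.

Compute 2615^1511 mod 2753 = 69, then multiply by 2615 repeatedly:
  2615^1511=69  2615^1512=1490  2615^1513=855  2615^1514=389  2615^1515=1378
  2615^1516=2546  2615^1517=1036  2615^1518=188  2615^1519=1586  2615^1520=1372
  2615^1521=621  2615^1522=2398  2615^1523=2189  2615^1524=748  2615^1525=1390
  2615^1526=890  2615^1527=1065  2615^1528=1692  2615^1529=509  2615^1530=1336
  2615^1531=83  2615^1532=2311  2615^1533=430  2615^1534=1226  2615^1535=1498
  2615^1536=2504  2615^1537=1326  2615^1538=1463  2615^1539=1828  2615^1540=1012
  2615^1541=747  2615^1542=1528  2615^1543=1117
Found 1117 at exponent 1543.

1543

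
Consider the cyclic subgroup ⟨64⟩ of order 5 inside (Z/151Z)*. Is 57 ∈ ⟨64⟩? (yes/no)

57 ∈ ⟨64⟩ iff 57^5 ≡ 1 (mod 151), since |⟨64⟩| = 5.
57^5 mod 151 = 92.
Since 92 ≠ 1, 57 does not lie in the subgroup.

no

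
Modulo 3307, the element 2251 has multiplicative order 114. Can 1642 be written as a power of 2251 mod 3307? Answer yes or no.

1642 ∈ ⟨2251⟩ iff 1642^114 ≡ 1 (mod 3307), since |⟨2251⟩| = 114.
1642^114 mod 3307 = 1814.
Since 1814 ≠ 1, 1642 does not lie in the subgroup.

no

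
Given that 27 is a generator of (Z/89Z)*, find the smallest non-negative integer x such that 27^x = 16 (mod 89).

Baby-step giant-step with m = ceil(sqrt(88)) = 10.
Baby table (27^j mod 89 for j=0..9):
  0:1  1:27  2:17  3:14  4:22  5:60  6:18  7:41
  8:39  9:74
Giant step factor: 27^(-10) ≡ 69 (mod 89).
Scan 16·69^i mod 89 for i = 0, 1, …:
  i=0: 16   i=1: 36   i=2: 81   i=3: 71
  i=4: 4   i=5: 9   i=6: 87   i=7: 40
  i=8: 1
Match at i=8, j=0: x = 8·10 + 0 = 80.

80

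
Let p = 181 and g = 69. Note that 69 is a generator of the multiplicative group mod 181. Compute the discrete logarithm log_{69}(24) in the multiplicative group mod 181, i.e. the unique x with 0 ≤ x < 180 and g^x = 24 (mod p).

131

Baby-step giant-step with m = ceil(sqrt(180)) = 14.
Baby table (69^j mod 181 for j=0..13):
  0:1  1:69  2:55  3:175  4:129  5:32  6:36  7:131
  8:170  9:146  10:119  11:66  12:29  13:10
Giant step factor: 69^(-14) ≡ 165 (mod 181).
Scan 24·165^i mod 181 for i = 0, 1, …:
  i=0: 24   i=1: 159   i=2: 171   i=3: 160
  i=4: 155   i=5: 54   i=6: 41   i=7: 68
  i=8: 179   i=9: 32
Match at i=9, j=5: x = 9·14 + 5 = 131.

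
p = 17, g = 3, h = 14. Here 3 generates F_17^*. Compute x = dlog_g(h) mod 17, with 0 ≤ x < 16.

Successive powers of 3 modulo 17:
  3^0=1  3^1=3  3^2=9  3^3=10  3^4=13  3^5=5
  3^6=15  3^7=11  3^8=16  3^9=14
So 3^9 ≡ 14 (mod 17), giving x = 9.

9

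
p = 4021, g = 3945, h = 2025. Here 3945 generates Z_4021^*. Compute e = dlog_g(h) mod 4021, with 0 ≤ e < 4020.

528

Baby-step giant-step with m = ceil(sqrt(4020)) = 64.
Baby table (3945^j mod 4021 for j=0..63):
  0:1  1:3945  2:1755  3:3334  4:3960  5:615  6:1512  7:1697
  8:3721  9:2695  10:251  11:1029  12:2216  13:466  14:773  15:1567
  16:1538  17:3742  18:1099  19:917  20:2686  21:935  22:1318  23:357
  24:1015  25:3280  26:22  27:2349  28:2421  29:970  30:2679  31:1467
  32:1096  33:1145  34:1442  35:2996  36:1501  37:2533  38:500  39:2210
  40:922  41:2306  42:1668  43:1904  44:52  45:69  46:2798  47:465
  48:849  49:3833  50:2225  51:3803  52:484  53:3426  54:989  55:1235
  56:2644  57:106  58:4007  59:1064  60:3577  61:1576  62:854  63:3453
Giant step factor: 3945^(-64) ≡ 2054 (mod 4021).
Scan 2025·2054^i mod 4021 for i = 0, 1, …:
  i=0: 2025   i=1: 1636   i=2: 2809   i=3: 3572
  i=4: 2584   i=5: 3837   i=6: 38   i=7: 1653
  i=8: 1538
Match at i=8, j=16: e = 8·64 + 16 = 528.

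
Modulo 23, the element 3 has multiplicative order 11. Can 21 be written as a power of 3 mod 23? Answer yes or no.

⟨3⟩ has order 11; its elements mod 23 are {1, 2, 3, 4, 6, 8, 9, 12, 13, 16, 18}.
21 is not in this set.

no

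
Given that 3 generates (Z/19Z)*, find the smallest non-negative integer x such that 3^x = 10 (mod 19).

Successive powers of 3 modulo 19:
  3^0=1  3^1=3  3^2=9  3^3=8  3^4=5  3^5=15
  3^6=7  3^7=2  3^8=6  3^9=18  3^10=16  3^11=10
So 3^11 ≡ 10 (mod 19), giving x = 11.

11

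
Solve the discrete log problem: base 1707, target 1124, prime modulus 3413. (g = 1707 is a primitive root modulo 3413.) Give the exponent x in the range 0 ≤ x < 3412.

Baby-step giant-step with m = ceil(sqrt(3412)) = 59.
Baby table (1707^j mod 3413 for j=0..58):
  0:1  1:1707  2:2560  3:1280  4:640  5:320  6:160  7:80
  8:40  9:20  10:10  11:5  12:1709  13:2561  14:2987  15:3200
  16:1600  17:800  18:400  19:200  20:100  21:50  22:25  23:1719
  24:2566  25:1283  26:2348  27:1174  28:587  29:2000  30:1000  31:500
  32:250  33:125  34:1769  35:2591  36:3002  37:1501  38:2457  39:2935
  40:3174  41:1587  42:2500  43:1250  44:625  45:2019  46:2716  47:1358
  48:679  49:2046  50:1023  51:2218  52:1109  53:2261  54:2837  55:3125
  56:3269  57:3341  58:3377
Giant step factor: 1707^(-59) ≡ 948 (mod 3413).
Scan 1124·948^i mod 3413 for i = 0, 1, …:
  i=0: 1124   i=1: 696   i=2: 1099   i=3: 887
  i=4: 1278   i=5: 3342   i=6: 952   i=7: 1464
  i=8: 2194   i=9: 1395     …   i=18: 3368
  i=19: 1709
Match at i=19, j=12: x = 19·59 + 12 = 1133.

1133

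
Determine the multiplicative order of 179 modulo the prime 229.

228

The order of 179 must divide p − 1 = 228 = 2^2 · 3 · 19.
Divisors: 1, 2, 3, 4, 6, 12, 19, 38, 57, 76, 114, 228.
Check each in increasing order: 179^1 ≡ 179;  179^2 ≡ 210;  179^3 ≡ 34;  179^4 ≡ 132;  179^6 ≡ 11;  179^12 ≡ 121;  179^19 ≡ 89;  179^38 ≡ 135;  179^57 ≡ 107;  179^76 ≡ 134;  179^114 ≡ 228;  179^228 ≡ 1.
Smallest exponent giving 1 is 228.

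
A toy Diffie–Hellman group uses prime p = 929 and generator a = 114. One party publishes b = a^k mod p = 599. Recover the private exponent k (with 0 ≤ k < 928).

Baby-step giant-step with m = ceil(sqrt(928)) = 31.
Baby table (114^j mod 929 for j=0..30):
  0:1  1:114  2:919  3:718  4:100  5:252  6:858  7:267
  8:710  9:117  10:332  11:688  12:396  13:552  14:685  15:54
  16:582  17:389  18:683  19:755  20:602  21:811  22:483  23:251
  24:744  25:277  26:921  27:17  28:80  29:759  30:129
Giant step factor: 114^(-31) ≡ 782 (mod 929).
Scan 599·782^i mod 929 for i = 0, 1, …:
  i=0: 599   i=1: 202   i=2: 34   i=3: 576
  i=4: 796   i=5: 42   i=6: 329   i=7: 874
  i=8: 653   i=9: 625     …   i=27: 823
  i=28: 718
Match at i=28, j=3: k = 28·31 + 3 = 871.

871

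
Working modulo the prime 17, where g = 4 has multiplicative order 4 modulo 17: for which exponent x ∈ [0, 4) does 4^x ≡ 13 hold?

Successive powers of 4 modulo 17:
  4^0=1  4^1=4  4^2=16  4^3=13
So 4^3 ≡ 13 (mod 17), giving x = 3.

3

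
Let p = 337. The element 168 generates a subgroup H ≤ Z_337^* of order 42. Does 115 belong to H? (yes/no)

115 ∈ ⟨168⟩ iff 115^42 ≡ 1 (mod 337), since |⟨168⟩| = 42.
115^42 mod 337 = 189.
Since 189 ≠ 1, 115 does not lie in the subgroup.

no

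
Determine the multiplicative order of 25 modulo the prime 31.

3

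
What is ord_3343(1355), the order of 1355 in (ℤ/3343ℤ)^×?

3342

The order of 1355 must divide p − 1 = 3342 = 2 · 3 · 557.
Divisors: 1, 2, 3, 6, 557, 1114, 1671, 3342.
Check each in increasing order: 1355^1 ≡ 1355;  1355^2 ≡ 718;  1355^3 ≡ 77;  1355^6 ≡ 2586;  1355^557 ≡ 1919;  1355^1114 ≡ 1918;  1355^1671 ≡ 3342;  1355^3342 ≡ 1.
Smallest exponent giving 1 is 3342.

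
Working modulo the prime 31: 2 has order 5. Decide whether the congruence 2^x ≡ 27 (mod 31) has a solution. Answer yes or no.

no

27 ∈ ⟨2⟩ iff 27^5 ≡ 1 (mod 31), since |⟨2⟩| = 5.
27^5 mod 31 = 30.
Since 30 ≠ 1, 27 does not lie in the subgroup.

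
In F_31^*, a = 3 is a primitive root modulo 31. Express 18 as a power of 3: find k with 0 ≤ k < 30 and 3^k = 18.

Successive powers of 3 modulo 31:
  3^0=1  3^1=3  3^2=9  3^3=27  3^4=19  3^5=26
  3^6=16  3^7=17  3^8=20  3^9=29  3^10=25  3^11=13
  3^12=8  3^13=24  3^14=10  3^15=30  3^16=28  3^17=22
  3^18=4  3^19=12  3^20=5  3^21=15  3^22=14  3^23=11
  3^24=2  3^25=6  3^26=18
So 3^26 ≡ 18 (mod 31), giving k = 26.

26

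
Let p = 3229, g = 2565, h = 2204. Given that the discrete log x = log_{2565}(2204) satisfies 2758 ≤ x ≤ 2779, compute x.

2764

Compute 2565^2758 mod 3229 = 332, then multiply by 2565 repeatedly:
  2565^2758=332  2565^2759=2353  2565^2760=444  2565^2761=2252  2565^2762=2928
  2565^2763=2895  2565^2764=2204
Found 2204 at exponent 2764.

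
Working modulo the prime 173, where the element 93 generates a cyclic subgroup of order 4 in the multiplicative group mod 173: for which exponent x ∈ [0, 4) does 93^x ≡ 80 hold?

3

Successive powers of 93 modulo 173:
  93^0=1  93^1=93  93^2=172  93^3=80
So 93^3 ≡ 80 (mod 173), giving x = 3.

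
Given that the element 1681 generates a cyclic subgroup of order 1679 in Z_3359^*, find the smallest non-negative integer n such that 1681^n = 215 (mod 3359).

4

Successive powers of 1681 modulo 3359:
  1681^0=1  1681^1=1681  1681^2=842  1681^3=1263  1681^4=215
So 1681^4 ≡ 215 (mod 3359), giving n = 4.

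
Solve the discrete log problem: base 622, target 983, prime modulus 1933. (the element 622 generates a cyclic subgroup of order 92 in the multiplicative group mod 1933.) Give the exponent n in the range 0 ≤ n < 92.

22

Baby-step giant-step with m = ceil(sqrt(92)) = 10.
Baby table (622^j mod 1933 for j=0..9):
  0:1  1:622  2:284  3:745  4:1403  5:883  6:254  7:1415
  8:615  9:1729
Giant step factor: 622^(-10) ≡ 1157 (mod 1933).
Scan 983·1157^i mod 1933 for i = 0, 1, …:
  i=0: 983   i=1: 727   i=2: 284
Match at i=2, j=2: n = 2·10 + 2 = 22.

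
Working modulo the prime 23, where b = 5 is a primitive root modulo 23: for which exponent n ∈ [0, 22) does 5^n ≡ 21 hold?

Successive powers of 5 modulo 23:
  5^0=1  5^1=5  5^2=2  5^3=10  5^4=4  5^5=20
  5^6=8  5^7=17  5^8=16  5^9=11  5^10=9  5^11=22
  5^12=18  5^13=21
So 5^13 ≡ 21 (mod 23), giving n = 13.

13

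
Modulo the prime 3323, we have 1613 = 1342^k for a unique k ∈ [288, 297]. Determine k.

Compute 1342^288 mod 3323 = 1613, then multiply by 1342 repeatedly:
  1342^288=1613
Found 1613 at exponent 288.

288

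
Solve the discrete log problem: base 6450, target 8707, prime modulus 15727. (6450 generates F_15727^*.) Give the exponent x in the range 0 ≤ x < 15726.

Baby-step giant-step with m = ceil(sqrt(15726)) = 126.
Baby table (6450^j mod 15727 for j=0..125):
  0:1  1:6450  2:4585  3:6490  4:10953  5:1166  6:3194  7:14657
  8:2653  9:874  10:7034  11:12632  12:10540  13:10906  14:12556  15:7877
  16:8440  17:6853  18:8980  19:14186  20:14  21:11665  22:1282  23:12225
  24:11799  25:597  26:13262  27:747  28:5688  29:12236  30:4114  31:3851
  32:6017  33:11141  34:2787  35:189  36:8071  37:1580  38:15631  39:9880
  40:196  41:6040  42:2221  43:13880  44:7916  45:8358  46:12671  47:10458
  48:997  49:14034  50:10415  51:6733  52:5603  53:14431  54:7564  55:2646
  56:2905  57:6393  58:14383  59:12504  60:2744  61:5925  62:15367  63:5596
  64:735  65:6923  66:4397  67:4869  68:13958  69:7752  70:4267  71:15627
  72:15534  73:13310  74:11534  75:5590  76:9216  77:10867  78:12638  79:2059
  80:6962  81:4315  82:10687  83:15436  84:10290  85:2560  86:14377  87:5258
  88:6688  89:14166  90:12557  91:14327  92:13025  93:13343  94:4206  95:15352
  96:3208  97:10595  98:3935  99:13099  100:3106  101:13229  102:8075  103:11653
  104:2517  105:4386  106:12554  107:10704  108:14997  109:9600  110:2801  111:11854
  112:9353  113:13805  114:11703  115:10477  116:13458  117:6787  118:7909  119:10389
  120:12030  121:12209  122:2961  123:5872  124:3784  125:14223
Giant step factor: 6450^(-126) ≡ 6732 (mod 15727).
Scan 8707·6732^i mod 15727 for i = 0, 1, …:
  i=0: 8707   i=1: 995   i=2: 14365   i=3: 15584
  i=4: 12398   i=5: 147   i=6: 14530   i=7: 9747
  i=8: 3760   i=9: 7577     …   i=15: 2038
  i=16: 5872
Match at i=16, j=123: x = 16·126 + 123 = 2139.

2139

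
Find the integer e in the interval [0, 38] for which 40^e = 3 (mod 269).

Compute 40^0 mod 269 = 1, then multiply by 40 repeatedly:
  40^0=1  40^1=40  40^2=255  40^3=247  40^4=196
  40^5=39  40^6=215  40^7=261  40^8=218  40^9=112
  40^10=176  40^11=46  40^12=226  40^13=163  40^14=64
  40^15=139  40^16=180  40^17=206  40^18=170  40^19=75
  40^20=41  40^21=26  40^22=233  40^23=174  40^24=235
  40^25=254  40^26=207  40^27=210  40^28=61  40^29=19
  40^30=222  40^31=3
Found 3 at exponent 31.

31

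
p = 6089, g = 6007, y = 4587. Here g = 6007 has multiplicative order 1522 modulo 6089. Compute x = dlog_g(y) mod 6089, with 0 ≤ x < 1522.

355

Baby-step giant-step with m = ceil(sqrt(1522)) = 40.
Baby table (6007^j mod 6089 for j=0..39):
  0:1  1:6007  2:635  3:2731  4:1351  5:4909  6:5425  7:5736
  8:4590  9:1138  10:4108  11:4128  12:2488  13:3010  14:2829  15:5493
  16:160  17:5147  18:4176  19:4641  20:3045  21:6048  22:3362  23:4410
  24:3720  25:5499  26:5757  27:2868  28:2295  29:569  30:2054  31:2064
  32:1244  33:1505  34:4459  35:5791  36:80  37:5618  38:2088  39:5365
Giant step factor: 6007^(-40) ≡ 4 (mod 6089).
Scan 4587·4^i mod 6089 for i = 0, 1, …:
  i=0: 4587   i=1: 81   i=2: 324   i=3: 1296
  i=4: 5184   i=5: 2469   i=6: 3787   i=7: 2970
  i=8: 5791
Match at i=8, j=35: x = 8·40 + 35 = 355.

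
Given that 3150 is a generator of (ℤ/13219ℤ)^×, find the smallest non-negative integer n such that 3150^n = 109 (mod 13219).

11993

Baby-step giant-step with m = ceil(sqrt(13218)) = 115.
Baby table (3150^j mod 13219 for j=0..114):
  0:1  1:3150  2:8250  3:12165  4:11088  5:2602  6:520  7:12063
  8:7044  9:7118  10:2276  11:4702  12:6020  13:6954  14:1217  15:40
  16:7029  17:12744  18:10716  19:7293  20:11547  21:7581  22:6636  23:4161
  24:7121  25:11726  26:3014  27:2858  28:561  29:9023  30:1600  31:3561
  32:7438  33:5632  34:902  35:12434  36:12422  37:1060  38:7812  39:7241
  40:6375  41:1589  42:8568  43:9221  44:4007  45:11124  46:10250  47:6702
  48:557  49:9642  50:8257  51:7777  52:2743  53:8443  54:12041  55:3839
  56:10684  57:12245  58:11927  59:1652  60:8733  61:211  62:3700  63:9061
  64:2329  65:13024  66:7043  67:3968  68:7245  69:5756  70:8151  71:4352
  72:697  73:1196  74:13204  75:5626  76:8440  77:2591  78:5527  79:627
  80:5419  81:4121  82:92  83:12201  84:5517  85:8784  86:2233  87:1442
  88:8183  89:12619  90:317  91:7125  92:11107  93:9576  94:11861  95:5256
  96:6212  97:3680  98:12156  99:9176  100:7666  101:10006  102:4804  103:10064
  104:2438  105:12680  106:7401  107:8053  108:12908  109:11775  110:11955  111:10538
  112:1791  113:10356  114:10127
Giant step factor: 3150^(-115) ≡ 11599 (mod 13219).
Scan 109·11599^i mod 13219 for i = 0, 1, …:
  i=0: 109   i=1: 8486   i=2: 440   i=3: 1026
  i=4: 3474   i=5: 3414   i=6: 8081   i=7: 8809
  i=8: 5940   i=9: 632     …   i=103: 225
  i=104: 5632
Match at i=104, j=33: n = 104·115 + 33 = 11993.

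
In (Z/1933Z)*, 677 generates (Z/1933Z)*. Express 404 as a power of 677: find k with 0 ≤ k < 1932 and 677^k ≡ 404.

822

Baby-step giant-step with m = ceil(sqrt(1932)) = 44.
Baby table (677^j mod 1933 for j=0..43):
  0:1  1:677  2:208  3:1640  4:738  5:912  6:797  7:262
  8:1471  9:372  10:554  11:56  12:1185  13:50  14:989  15:735
  16:814  17:173  18:1141  19:1190  20:1502  21:96  22:1203  23:638
  24:867  25:1260  26:567  27:1125  28:23  29:107  30:918  31:993
  32:1510  33:1646  34:934  35:227  36:972  37:824  38:1144  39:1288
  40:193  41:1150  42:1484  43:1441
Giant step factor: 677^(-44) ≡ 1135 (mod 1933).
Scan 404·1135^i mod 1933 for i = 0, 1, …:
  i=0: 404   i=1: 419   i=2: 47   i=3: 1154
  i=4: 1149   i=5: 1273   i=6: 904   i=7: 1550
  i=8: 220   i=9: 343     …   i=17: 493
  i=18: 918
Match at i=18, j=30: k = 18·44 + 30 = 822.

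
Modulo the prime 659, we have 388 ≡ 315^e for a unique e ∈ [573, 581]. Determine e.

579

Compute 315^573 mod 659 = 104, then multiply by 315 repeatedly:
  315^573=104  315^574=469  315^575=119  315^576=581  315^577=472
  315^578=405  315^579=388
Found 388 at exponent 579.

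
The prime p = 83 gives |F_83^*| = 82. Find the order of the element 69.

41

The order of 69 must divide p − 1 = 82 = 2 · 41.
Divisors: 1, 2, 41, 82.
Check each in increasing order: 69^1 ≡ 69;  69^2 ≡ 30;  69^41 ≡ 1.
Smallest exponent giving 1 is 41.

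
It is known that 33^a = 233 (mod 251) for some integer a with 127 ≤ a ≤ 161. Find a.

146

Compute 33^127 mod 251 = 166, then multiply by 33 repeatedly:
  33^127=166  33^128=207  33^129=54  33^130=25  33^131=72
  33^132=117  33^133=96  33^134=156  33^135=128  33^136=208
  33^137=87  33^138=110  33^139=116  33^140=63  33^141=71
  33^142=84  33^143=11  33^144=112  33^145=182  33^146=233
Found 233 at exponent 146.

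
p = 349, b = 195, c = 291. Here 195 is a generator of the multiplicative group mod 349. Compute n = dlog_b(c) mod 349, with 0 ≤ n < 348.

291

Baby-step giant-step with m = ceil(sqrt(348)) = 19.
Baby table (195^j mod 349 for j=0..18):
  0:1  1:195  2:333  3:21  4:256  5:13  6:92  7:141
  8:273  9:187  10:169  11:149  12:88  13:59  14:337  15:103
  16:192  17:97  18:69
Giant step factor: 195^(-19) ≡ 217 (mod 349).
Scan 291·217^i mod 349 for i = 0, 1, …:
  i=0: 291   i=1: 327   i=2: 112   i=3: 223
  i=4: 229   i=5: 135   i=6: 328   i=7: 329
  i=8: 197   i=9: 171     …   i=14: 306
  i=15: 92
Match at i=15, j=6: n = 15·19 + 6 = 291.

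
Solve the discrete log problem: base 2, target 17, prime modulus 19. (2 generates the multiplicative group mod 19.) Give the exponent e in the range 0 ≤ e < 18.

10

Successive powers of 2 modulo 19:
  2^0=1  2^1=2  2^2=4  2^3=8  2^4=16  2^5=13
  2^6=7  2^7=14  2^8=9  2^9=18  2^10=17
So 2^10 ≡ 17 (mod 19), giving e = 10.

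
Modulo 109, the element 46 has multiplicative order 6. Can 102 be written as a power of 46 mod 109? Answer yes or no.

⟨46⟩ has order 6; its elements mod 109 are {1, 45, 46, 63, 64, 108}.
102 is not in this set.

no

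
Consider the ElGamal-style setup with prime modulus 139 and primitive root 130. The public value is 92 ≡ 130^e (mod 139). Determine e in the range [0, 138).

119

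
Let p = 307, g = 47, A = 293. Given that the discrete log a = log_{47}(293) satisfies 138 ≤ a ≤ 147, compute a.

Compute 47^138 mod 307 = 256, then multiply by 47 repeatedly:
  47^138=256  47^139=59  47^140=10  47^141=163  47^142=293
Found 293 at exponent 142.

142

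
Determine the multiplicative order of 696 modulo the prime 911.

910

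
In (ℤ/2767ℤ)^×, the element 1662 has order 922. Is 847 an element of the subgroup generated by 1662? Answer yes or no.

yes

847 ∈ ⟨1662⟩ iff 847^922 ≡ 1 (mod 2767), since |⟨1662⟩| = 922.
847^922 mod 2767 = 1.
Since 1 = 1, 847 lies in the subgroup.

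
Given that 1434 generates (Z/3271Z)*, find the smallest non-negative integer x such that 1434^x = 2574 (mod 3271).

Baby-step giant-step with m = ceil(sqrt(3270)) = 58.
Baby table (1434^j mod 3271 for j=0..57):
  0:1  1:1434  2:2168  3:1462  4:3068  5:17  6:1481  7:875
  8:1957  9:3091  10:289  11:2280  12:1791  13:559  14:211  15:1642
  16:2779  17:1008  18:2961  19:316  20:1746  21:1449  22:781  23:1272
  24:2101  25:243  26:1736  27:193  28:1998  29:3007  30:860  31:73
  32:10  33:1256  34:2054  35:1536  36:1241  37:170  38:1726  39:2208
  40:3215  41:1471  42:2890  43:3174  44:1555  45:2319  46:2110  47:65
  48:1622  49:267  50:171  51:3160  52:1105  53:1406  54:1268  55:2907
  56:1384  57:2430
Giant step factor: 1434^(-58) ≡ 2926 (mod 3271).
Scan 2574·2926^i mod 3271 for i = 0, 1, …:
  i=0: 2574   i=1: 1682   i=2: 1948   i=3: 1766
  i=4: 2407   i=5: 419   i=6: 2640   i=7: 1809
  i=8: 656   i=9: 2650     …   i=34: 2711
  i=35: 211
Match at i=35, j=14: x = 35·58 + 14 = 2044.

2044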